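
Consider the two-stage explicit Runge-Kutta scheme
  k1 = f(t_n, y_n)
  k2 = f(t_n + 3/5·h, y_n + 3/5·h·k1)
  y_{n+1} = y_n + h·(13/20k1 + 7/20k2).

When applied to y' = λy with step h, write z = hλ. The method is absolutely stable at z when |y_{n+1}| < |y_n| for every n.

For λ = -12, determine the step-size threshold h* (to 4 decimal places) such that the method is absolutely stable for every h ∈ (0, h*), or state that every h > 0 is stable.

On y'=λy, z=hλ:
  k1=λy_n ⇒ h·k1=z·y_n;  k2=λ(1+3/5z)y_n ⇒ h·k2=z(1+3/5z)y_n
  y_{n+1}/y_n = 1 + 13/20z + 7/20z(1+3/5z) = 1 + z + 21/100z²
  ⇒ R(z) = 1 + z + 21/100z².

Boundary: |R(x)|=1, x<0.
x=-1.67: |R|=0.0843
R=1: x+21/100x²=0 ⇒ x=−100/21=-4.7619; min R=1−1/(4·21/100)=-0.1905>−1
Confirm numerically:
  x=-4.222: |R|=0.52131 <1
  x=-2.982: |R|=0.11461 <1
  x=-2.477: |R|=0.18854 <1
  x=-5.317: |R|=1.61980 >1
  x=-5.187: |R|=1.46304 >1
Stable set (-4.7619, 0).

(-4.7619,0); λ=-12 ⇒ h* = (100/21)/12 = 0.3968.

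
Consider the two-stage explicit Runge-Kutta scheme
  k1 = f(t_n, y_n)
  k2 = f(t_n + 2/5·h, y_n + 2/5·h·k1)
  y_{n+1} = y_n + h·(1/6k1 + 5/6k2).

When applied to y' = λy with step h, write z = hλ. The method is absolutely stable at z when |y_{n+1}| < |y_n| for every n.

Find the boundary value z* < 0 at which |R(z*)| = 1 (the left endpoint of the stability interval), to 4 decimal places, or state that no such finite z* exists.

left endpoint -3.0000.

With y'=λy (z=hλ):
  k1=λy_n ⇒ h·k1=z·y_n;  k2=λ(1+2/5z)y_n ⇒ h·k2=z(1+2/5z)y_n
  y_{n+1}/y_n = 1 + 1/6z + 5/6z(1+2/5z) = 1 + z + 1/3z²
  so R(z) = 1 + z + 1/3z².

Boundary: |R(x)|=1, x<0.
x=-0.6: |R|=0.5200
R=1: x+1/3x²=0 ⇒ x=−3=-3.0000; min R=1−1/(4·1/3)=0.2500>−1
Confirm numerically:
  x=-2.962: |R|=0.96248 <1
  x=-2.534: |R|=0.60639 <1
  x=-1.985: |R|=0.32841 <1
  x=-1.280: |R|=0.26613 <1
  x=-3.103: |R|=1.10654 >1
  x=-3.043: |R|=1.04362 >1
Stable set (-3.0000, 0).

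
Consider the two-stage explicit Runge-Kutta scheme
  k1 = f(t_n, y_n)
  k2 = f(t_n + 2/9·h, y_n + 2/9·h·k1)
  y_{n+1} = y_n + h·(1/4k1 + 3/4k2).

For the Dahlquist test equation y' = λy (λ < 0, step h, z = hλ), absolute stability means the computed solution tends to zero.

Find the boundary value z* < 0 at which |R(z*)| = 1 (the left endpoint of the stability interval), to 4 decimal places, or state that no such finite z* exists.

With y'=λy (z=hλ):
  k1=λy_n ⇒ h·k1=z·y_n;  k2=λ(1+2/9z)y_n ⇒ h·k2=z(1+2/9z)y_n
  y_{n+1}/y_n = 1 + 1/4z + 3/4z(1+2/9z) = 1 + z + 1/6z²
  ⇒ R(z) = 1 + z + 1/6z².

Need |R(x)|<1, x<0.
x=-1.12: |R|=0.0891
R=1: x+1/6x²=0 ⇒ x=−6=-6.0000; min R=1−1/(4·1/6)=-0.5000>−1
Confirm numerically:
  x=-4.880: |R|=0.08907 <1
  x=-4.763: |R|=0.01803 <1
  x=-3.066: |R|=0.49927 <1
  x=-3.006: |R|=0.49999 <1
  x=-6.186: |R|=1.19177 >1
  x=-6.158: |R|=1.16216 >1
  x=-6.124: |R|=1.12656 >1
Stable set (-6.0000, 0).

z* = -6.0000.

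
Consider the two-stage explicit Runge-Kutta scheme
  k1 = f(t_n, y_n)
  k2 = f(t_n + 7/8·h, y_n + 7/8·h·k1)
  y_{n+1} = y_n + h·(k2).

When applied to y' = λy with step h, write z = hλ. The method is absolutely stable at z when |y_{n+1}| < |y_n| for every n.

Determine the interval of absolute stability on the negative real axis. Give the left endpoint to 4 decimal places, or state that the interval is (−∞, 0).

Test eqn y'=λy, z=hλ:
  k1=λy_n ⇒ h·k1=z·y_n;  k2=λ(1+7/8z)y_n ⇒ h·k2=z(1+7/8z)y_n
  y_{n+1}/y_n = 1 + z(1+7/8z) = 1 + z + 7/8z²
  so R(z) = 1 + z + 7/8z².

Solve |R(x)|<1 on ℝ⁻.
x=-1.56: |R|=1.5694
R=1: x+7/8x²=0 ⇒ x=−8/7=-1.1429; min R=1−1/(4·7/8)=0.7143>−1
Confirm numerically:
  x=-0.981: |R|=0.86107 <1
  x=-0.795: |R|=0.75802 <1
  x=-0.721: |R|=0.73386 <1
  x=-0.664: |R|=0.72178 <1
  x=-1.346: |R|=1.23925 >1
  x=-1.224: |R|=1.08690 >1
Interval (-1.1429, 0).

z∈(-1.1429,0).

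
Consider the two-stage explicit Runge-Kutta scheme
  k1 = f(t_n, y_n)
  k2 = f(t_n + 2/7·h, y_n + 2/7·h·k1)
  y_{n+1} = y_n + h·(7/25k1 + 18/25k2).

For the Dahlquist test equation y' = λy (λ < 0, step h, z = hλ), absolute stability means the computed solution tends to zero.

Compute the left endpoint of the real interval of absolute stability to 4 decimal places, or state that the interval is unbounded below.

z* = -4.8611.

Set f=λy, z=hλ:
  k1=λy_n ⇒ h·k1=z·y_n;  k2=λ(1+2/7z)y_n ⇒ h·k2=z(1+2/7z)y_n
  y_{n+1}/y_n = 1 + 7/25z + 18/25z(1+2/7z) = 1 + z + 36/175z²
  Hence R(z) = 1 + z + 36/175z².

Need |R(x)|<1, x<0.
x=-1.47: |R|=0.0255
R=1: x+36/175x²=0 ⇒ x=−175/36=-4.8611; min R=1−1/(4·36/175)=-0.2153>−1
Confirm numerically:
  x=-4.807: |R|=0.94649 <1
  x=-4.332: |R|=0.52848 <1
  x=-3.339: |R|=0.04551 <1
  x=-2.146: |R|=0.19862 <1
  x=-5.306: |R|=1.48561 >1
  x=-5.119: |R|=1.27157 >1
  x=-5.118: |R|=1.27046 >1
So |R|<1 on (-4.8611, 0).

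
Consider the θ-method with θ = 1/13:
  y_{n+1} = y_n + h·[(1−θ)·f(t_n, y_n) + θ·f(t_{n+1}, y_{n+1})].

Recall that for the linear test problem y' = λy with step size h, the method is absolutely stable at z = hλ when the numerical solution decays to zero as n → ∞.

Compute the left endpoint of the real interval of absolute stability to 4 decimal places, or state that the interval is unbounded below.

Set f=λy, z=hλ:
  y_{n+1} = y_n + z·[12/13·y_n + 1/13·y_{n+1}] ⇒ (1 − 1/13z)y_{n+1} = (1 + 12/13z)y_n
  Hence R(z) = (1 + 12/13z)/(1 − 1/13z).

Need |R(x)|<1, x<0.
x=-1.75: |R|=0.5424
R=−1: 1+12/13x = −1+1/13x ⇒ -11/13x=2 ⇒ x=2/(-11/13)=-2.3636
Confirm numerically:
  x=-2.229: |R|=0.90275 <1
  x=-1.935: |R|=0.68430 <1
  x=-1.607: |R|=0.43020 <1
  x=-1.028: |R|=0.04733 <1
  x=-2.783: |R|=1.29228 >1
  x=-2.485: |R|=1.08621 >1
So |R|<1 on (-2.3636, 0).

z* = -2.3636.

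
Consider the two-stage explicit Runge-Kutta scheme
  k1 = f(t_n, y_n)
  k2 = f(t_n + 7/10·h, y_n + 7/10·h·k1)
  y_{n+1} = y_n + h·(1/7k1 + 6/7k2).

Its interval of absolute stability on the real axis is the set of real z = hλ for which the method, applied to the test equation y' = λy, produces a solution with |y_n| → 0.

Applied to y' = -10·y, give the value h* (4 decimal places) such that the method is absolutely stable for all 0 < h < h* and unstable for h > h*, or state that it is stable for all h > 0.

(-1.6667,0); λ=-10 ⇒ h* = (5/3)/10 = 0.1667.

Test eqn y'=λy, z=hλ:
  k1=λy_n ⇒ h·k1=z·y_n;  k2=λ(1+7/10z)y_n ⇒ h·k2=z(1+7/10z)y_n
  y_{n+1}/y_n = 1 + 1/7z + 6/7z(1+7/10z) = 1 + z + 3/5z²
  R(z) = 1 + z + 3/5z².

Need |R(x)|<1, x<0.
x=-1.43: |R|=0.7969
R=1: x+3/5x²=0 ⇒ x=−5/3=-1.6667; min R=1−1/(4·3/5)=0.5833>−1
Confirm numerically:
  x=-1.515: |R|=0.86213 <1
  x=-1.474: |R|=0.82961 <1
  x=-1.325: |R|=0.72837 <1
  x=-0.886: |R|=0.58500 <1
  x=-2.195: |R|=1.69581 >1
  x=-1.960: |R|=1.34496 >1
Stable set (-1.6667, 0).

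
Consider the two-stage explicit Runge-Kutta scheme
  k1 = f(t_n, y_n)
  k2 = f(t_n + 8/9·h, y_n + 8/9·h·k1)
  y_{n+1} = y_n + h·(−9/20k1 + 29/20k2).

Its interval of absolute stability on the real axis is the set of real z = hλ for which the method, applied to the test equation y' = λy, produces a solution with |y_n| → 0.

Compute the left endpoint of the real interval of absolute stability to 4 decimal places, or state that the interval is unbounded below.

Set f=λy, z=hλ:
  k1=λy_n ⇒ h·k1=z·y_n;  k2=λ(1+8/9z)y_n ⇒ h·k2=z(1+8/9z)y_n
  y_{n+1}/y_n = 1 − 9/20z + 29/20z(1+8/9z) = 1 + z + 58/45z²
  so R(z) = 1 + z + 58/45z².

Find x<0 with |R(x)|<1.
x=-1.07: |R|=1.4056
R=1: x+58/45x²=0 ⇒ x=−45/58=-0.7759; min R=1−1/(4·58/45)=0.8060>−1
Confirm numerically:
  x=-0.733: |R|=0.95951 <1
  x=-0.682: |R|=0.91749 <1
  x=-0.596: |R|=0.86183 <1
  x=-0.556: |R|=0.84244 <1
  x=-1.316: |R|=1.91617 >1
  x=-1.138: |R|=1.53117 >1
Stable set (-0.7759, 0).

left endpoint -0.7759.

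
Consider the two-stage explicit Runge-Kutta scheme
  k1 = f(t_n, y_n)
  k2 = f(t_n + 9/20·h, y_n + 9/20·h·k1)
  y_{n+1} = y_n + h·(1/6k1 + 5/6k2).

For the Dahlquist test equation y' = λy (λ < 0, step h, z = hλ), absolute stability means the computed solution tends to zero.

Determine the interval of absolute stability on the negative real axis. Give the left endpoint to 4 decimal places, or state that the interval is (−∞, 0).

z∈(-2.6667,0).

Set f=λy, z=hλ:
  k1=λy_n ⇒ h·k1=z·y_n;  k2=λ(1+9/20z)y_n ⇒ h·k2=z(1+9/20z)y_n
  y_{n+1}/y_n = 1 + 1/6z + 5/6z(1+9/20z) = 1 + z + 3/8z²
  R(z) = 1 + z + 3/8z².

Find x<0 with |R(x)|<1.
x=-0.9: |R|=0.4038
R=1: x+3/8x²=0 ⇒ x=−8/3=-2.6667; min R=1−1/(4·3/8)=0.3333>−1
Confirm numerically:
  x=-2.066: |R|=0.53463 <1
  x=-2.060: |R|=0.53135 <1
  x=-1.409: |R|=0.33548 <1
  x=-2.857: |R|=1.20392 >1
  x=-2.854: |R|=1.20049 >1
  x=-2.815: |R|=1.15658 >1
Stable set (-2.6667, 0).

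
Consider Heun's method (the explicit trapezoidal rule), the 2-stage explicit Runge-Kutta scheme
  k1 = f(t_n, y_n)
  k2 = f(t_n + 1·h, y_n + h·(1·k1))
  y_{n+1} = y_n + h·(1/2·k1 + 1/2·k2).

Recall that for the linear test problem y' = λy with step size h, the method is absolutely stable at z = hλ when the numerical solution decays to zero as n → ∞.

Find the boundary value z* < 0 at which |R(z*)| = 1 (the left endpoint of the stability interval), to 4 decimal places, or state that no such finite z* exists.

z* = -2.0000.

With y'=λy (z=hλ):
  order 2, 2-stage ⇒ R(z)=1+z+z^2/2
  (e.g. R(-1.25)=0.53125, |R|=0.53125)

Solve |R(x)|<1 on ℝ⁻.
x=-1.25: |R|=0.5312
|R(-2.25)|=1.2812 |R(-2.11)|=1.1160 |R(-1.77)|=0.7964
Bisect:
  x_lo=-2.5161 |R|=1.6493  x_hi=-0.2758 |R|=0.7622
  mid=-1.39595 |R|=0.57839 →hi
  mid=-1.95602 |R|=0.95699 →hi
  mid=-2.23605 |R|=1.26391 →lo
  mid=-2.09604 |R|=1.10065 →lo
  mid=-2.02603 |R|=1.02637 →lo
  mid=-1.99102 |R|=0.99106 →hi
  mid=-2.00853 |R|=1.00856 →lo
  mid=-1.99977 |R|=0.99977 →hi
  mid=-2.00415 |R|=1.00416 →lo
  mid=-2.00196 |R|=1.00196 →lo
  ...
  [-2.00005,-1.99991] ⇒ x*=-2.0000
Interval (-2.0000, 0).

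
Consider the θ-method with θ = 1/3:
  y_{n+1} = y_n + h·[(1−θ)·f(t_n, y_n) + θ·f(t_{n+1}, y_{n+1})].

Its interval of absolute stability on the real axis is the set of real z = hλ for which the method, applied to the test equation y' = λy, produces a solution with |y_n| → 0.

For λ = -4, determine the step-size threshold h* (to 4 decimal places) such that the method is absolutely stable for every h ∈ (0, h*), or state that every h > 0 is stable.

Test eqn y'=λy, z=hλ:
  y_{n+1} = y_n + z·[2/3·y_n + 1/3·y_{n+1}] ⇒ (1 − 1/3z)y_{n+1} = (1 + 2/3z)y_n
  Hence R(z) = (1 + 2/3z)/(1 − 1/3z).

Find x<0 with |R(x)|<1.
x=-0.69: |R|=0.4390
R=−1: 1+2/3x = −1+1/3x ⇒ -1/3x=2 ⇒ x=2/(-1/3)=-6.0000
Confirm numerically:
  x=-4.782: |R|=0.84348 <1
  x=-4.526: |R|=0.80415 <1
  x=-3.101: |R|=0.52483 <1
  x=-6.527: |R|=1.05532 >1
  x=-6.129: |R|=1.01413 >1
Stable set (-6.0000, 0).

(-6.0000,0); λ=-4 ⇒ h* = (6)/4 = 1.5000.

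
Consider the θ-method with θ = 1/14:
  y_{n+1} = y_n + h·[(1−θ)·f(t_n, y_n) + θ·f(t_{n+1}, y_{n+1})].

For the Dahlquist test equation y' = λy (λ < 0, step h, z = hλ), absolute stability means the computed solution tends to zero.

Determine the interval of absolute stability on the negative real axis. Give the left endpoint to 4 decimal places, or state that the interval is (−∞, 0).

z∈(-2.3333,0).

Set f=λy, z=hλ:
  y_{n+1} = y_n + z·[13/14·y_n + 1/14·y_{n+1}] ⇒ (1 − 1/14z)y_{n+1} = (1 + 13/14z)y_n
  so R(z) = (1 + 13/14z)/(1 − 1/14z).

Need |R(x)|<1, x<0.
x=-0.44: |R|=0.5734
R=−1: 1+13/14x = −1+1/14x ⇒ -6/7x=2 ⇒ x=2/(-6/7)=-2.3333
Confirm numerically:
  x=-2.010: |R|=0.75765 <1
  x=-1.548: |R|=0.39388 <1
  x=-1.444: |R|=0.30899 <1
  x=-1.125: |R|=0.04132 <1
  x=-2.701: |R|=1.26418 >1
  x=-2.502: |R|=1.12265 >1
Interval (-2.3333, 0).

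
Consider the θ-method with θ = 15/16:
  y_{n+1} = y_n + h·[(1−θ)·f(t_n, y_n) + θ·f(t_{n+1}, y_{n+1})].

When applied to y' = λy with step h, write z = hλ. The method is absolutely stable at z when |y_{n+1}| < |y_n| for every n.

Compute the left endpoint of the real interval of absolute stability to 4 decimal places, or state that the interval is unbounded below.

unbounded; (−∞, 0).

Test eqn y'=λy, z=hλ:
  y_{n+1} = y_n + z·[1/16·y_n + 15/16·y_{n+1}] ⇒ (1 − 15/16z)y_{n+1} = (1 + 1/16z)y_n
  Hence R(z) = (1 + 1/16z)/(1 − 15/16z).

Boundary: |R(x)|=1, x<0.
x=-0.52: |R|=0.6504
x=-2: |R|=0.3043
x=-10: |R|=0.0361
x=-100: |R|=0.0554
θ=15/16≥1/2 ⇒ |1+1/16x|<|1−15/16x| ∀x<0 ⇒ interval (−∞,0).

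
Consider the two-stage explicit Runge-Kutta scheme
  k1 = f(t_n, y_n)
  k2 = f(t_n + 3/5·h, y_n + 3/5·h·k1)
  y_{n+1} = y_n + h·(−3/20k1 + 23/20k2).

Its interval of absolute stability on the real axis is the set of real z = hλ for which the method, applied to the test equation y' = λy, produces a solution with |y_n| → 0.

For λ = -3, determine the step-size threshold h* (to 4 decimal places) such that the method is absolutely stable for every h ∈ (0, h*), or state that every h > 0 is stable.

On y'=λy, z=hλ:
  k1=λy_n ⇒ h·k1=z·y_n;  k2=λ(1+3/5z)y_n ⇒ h·k2=z(1+3/5z)y_n
  y_{n+1}/y_n = 1 − 3/20z + 23/20z(1+3/5z) = 1 + z + 69/100z²
  ⇒ R(z) = 1 + z + 69/100z².

Solve |R(x)|<1 on ℝ⁻.
x=-1.55: |R|=1.1077
R=1: x+69/100x²=0 ⇒ x=−100/69=-1.4493; min R=1−1/(4·69/100)=0.6377>−1
Confirm numerically:
  x=-1.123: |R|=0.74718 <1
  x=-0.832: |R|=0.64563 <1
  x=-0.655: |R|=0.64103 <1
  x=-1.863: |R|=1.53183 >1
  x=-1.689: |R|=1.27938 >1
So |R|<1 on (-1.4493, 0).

(-1.4493,0); λ=-3 ⇒ h* = (100/69)/3 = 0.4831.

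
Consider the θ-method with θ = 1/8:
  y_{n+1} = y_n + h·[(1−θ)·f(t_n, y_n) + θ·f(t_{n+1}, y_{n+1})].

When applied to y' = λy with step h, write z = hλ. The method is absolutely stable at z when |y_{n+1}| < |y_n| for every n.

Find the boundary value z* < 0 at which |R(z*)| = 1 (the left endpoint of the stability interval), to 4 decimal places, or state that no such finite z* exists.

z* = -2.6667.

On y'=λy, z=hλ:
  y_{n+1} = y_n + z·[7/8·y_n + 1/8·y_{n+1}] ⇒ (1 − 1/8z)y_{n+1} = (1 + 7/8z)y_n
  ⇒ R(z) = (1 + 7/8z)/(1 − 1/8z).

Find x<0 with |R(x)|<1.
x=-1.48: |R|=0.2489
R=−1: 1+7/8x = −1+1/8x ⇒ -3/4x=2 ⇒ x=2/(-3/4)=-2.6667
Confirm numerically:
  x=-2.385: |R|=0.83727 <1
  x=-2.140: |R|=0.68836 <1
  x=-1.331: |R|=0.14114 <1
  x=-3.077: |R|=1.22226 >1
  x=-2.744: |R|=1.04319 >1
So |R|<1 on (-2.6667, 0).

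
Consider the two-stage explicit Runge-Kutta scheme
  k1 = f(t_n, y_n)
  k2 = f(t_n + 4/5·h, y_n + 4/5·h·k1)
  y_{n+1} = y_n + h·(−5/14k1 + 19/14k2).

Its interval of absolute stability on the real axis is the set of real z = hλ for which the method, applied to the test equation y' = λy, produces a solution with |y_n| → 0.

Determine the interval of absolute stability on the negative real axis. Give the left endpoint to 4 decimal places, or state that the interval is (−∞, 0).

Test eqn y'=λy, z=hλ:
  k1=λy_n ⇒ h·k1=z·y_n;  k2=λ(1+4/5z)y_n ⇒ h·k2=z(1+4/5z)y_n
  y_{n+1}/y_n = 1 − 5/14z + 19/14z(1+4/5z) = 1 + z + 38/35z²
  Hence R(z) = 1 + z + 38/35z².

Find x<0 with |R(x)|<1.
x=-1.02: |R|=1.1096
R=1: x+38/35x²=0 ⇒ x=−35/38=-0.9211; min R=1−1/(4·38/35)=0.7697>−1
Confirm numerically:
  x=-0.569: |R|=0.78251 <1
  x=-0.524: |R|=0.77411 <1
  x=-0.441: |R|=0.77015 <1
  x=-1.390: |R|=1.70771 >1
  x=-1.319: |R|=1.56988 >1
So |R|<1 on (-0.9211, 0).

z∈(-0.9211,0).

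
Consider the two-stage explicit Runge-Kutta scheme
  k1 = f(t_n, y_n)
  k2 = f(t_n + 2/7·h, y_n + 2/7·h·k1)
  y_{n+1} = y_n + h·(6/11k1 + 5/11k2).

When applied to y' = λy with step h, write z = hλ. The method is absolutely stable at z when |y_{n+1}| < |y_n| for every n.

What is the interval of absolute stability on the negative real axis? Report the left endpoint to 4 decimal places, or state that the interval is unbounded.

z∈(-7.7000,0).

Test eqn y'=λy, z=hλ:
  k1=λy_n ⇒ h·k1=z·y_n;  k2=λ(1+2/7z)y_n ⇒ h·k2=z(1+2/7z)y_n
  y_{n+1}/y_n = 1 + 6/11z + 5/11z(1+2/7z) = 1 + z + 10/77z²
  so R(z) = 1 + z + 10/77z².

Need |R(x)|<1, x<0.
x=-0.72: |R|=0.3473
R=1: x+10/77x²=0 ⇒ x=−77/10=-7.7000; min R=1−1/(4·10/77)=-0.9250>−1
Confirm numerically:
  x=-7.282: |R|=0.60469 <1
  x=-5.721: |R|=0.47037 <1
  x=-5.368: |R|=0.62574 <1
  x=-4.877: |R|=0.78802 <1
  x=-8.291: |R|=1.63636 >1
  x=-7.958: |R|=1.26664 >1
  x=-7.855: |R|=1.15812 >1
Interval (-7.7000, 0).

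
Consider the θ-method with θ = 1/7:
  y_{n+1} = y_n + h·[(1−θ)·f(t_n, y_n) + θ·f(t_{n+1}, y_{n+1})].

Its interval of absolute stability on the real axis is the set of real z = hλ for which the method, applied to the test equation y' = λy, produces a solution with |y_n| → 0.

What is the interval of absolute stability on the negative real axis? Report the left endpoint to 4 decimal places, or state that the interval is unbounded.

z∈(-2.8000,0).

Test eqn y'=λy, z=hλ:
  y_{n+1} = y_n + z·[6/7·y_n + 1/7·y_{n+1}] ⇒ (1 − 1/7z)y_{n+1} = (1 + 6/7z)y_n
  R(z) = (1 + 6/7z)/(1 − 1/7z).

Solve |R(x)|<1 on ℝ⁻.
x=-1.27: |R|=0.0750
R=−1: 1+6/7x = −1+1/7x ⇒ -5/7x=2 ⇒ x=2/(-5/7)=-2.8000
Confirm numerically:
  x=-2.732: |R|=0.96506 <1
  x=-2.594: |R|=0.89264 <1
  x=-1.806: |R|=0.43561 <1
  x=-1.284: |R|=0.08498 <1
  x=-3.369: |R|=1.27438 >1
  x=-2.915: |R|=1.05799 >1
  x=-2.881: |R|=1.04099 >1
Interval (-2.8000, 0).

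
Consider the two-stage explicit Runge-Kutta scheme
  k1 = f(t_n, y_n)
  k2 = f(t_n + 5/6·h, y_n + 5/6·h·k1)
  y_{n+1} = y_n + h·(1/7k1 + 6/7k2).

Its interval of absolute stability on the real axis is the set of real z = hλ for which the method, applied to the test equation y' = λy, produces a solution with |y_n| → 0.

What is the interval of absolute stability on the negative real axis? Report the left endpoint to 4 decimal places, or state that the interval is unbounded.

Test eqn y'=λy, z=hλ:
  k1=λy_n ⇒ h·k1=z·y_n;  k2=λ(1+5/6z)y_n ⇒ h·k2=z(1+5/6z)y_n
  y_{n+1}/y_n = 1 + 1/7z + 6/7z(1+5/6z) = 1 + z + 5/7z²
  R(z) = 1 + z + 5/7z².

Boundary: |R(x)|=1, x<0.
x=-1.47: |R|=1.0735
R=1: x+5/7x²=0 ⇒ x=−7/5=-1.4000; min R=1−1/(4·5/7)=0.6500>−1
Confirm numerically:
  x=-1.293: |R|=0.90118 <1
  x=-1.046: |R|=0.73551 <1
  x=-0.929: |R|=0.68746 <1
  x=-0.720: |R|=0.65029 <1
  x=-1.996: |R|=1.84973 >1
  x=-1.756: |R|=1.44653 >1
Stable set (-1.4000, 0).

z∈(-1.4000,0).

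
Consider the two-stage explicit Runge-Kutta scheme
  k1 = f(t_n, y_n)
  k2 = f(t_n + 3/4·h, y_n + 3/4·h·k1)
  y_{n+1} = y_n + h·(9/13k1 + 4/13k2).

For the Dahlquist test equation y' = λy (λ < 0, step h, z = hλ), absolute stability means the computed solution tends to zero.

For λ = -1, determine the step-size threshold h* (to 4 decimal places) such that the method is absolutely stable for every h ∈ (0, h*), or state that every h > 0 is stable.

On y'=λy, z=hλ:
  k1=λy_n ⇒ h·k1=z·y_n;  k2=λ(1+3/4z)y_n ⇒ h·k2=z(1+3/4z)y_n
  y_{n+1}/y_n = 1 + 9/13z + 4/13z(1+3/4z) = 1 + z + 3/13z²
  so R(z) = 1 + z + 3/13z².

Boundary: |R(x)|=1, x<0.
x=-1.23: |R|=0.1191
R=1: x+3/13x²=0 ⇒ x=−13/3=-4.3333; min R=1−1/(4·3/13)=-0.0833>−1
Confirm numerically:
  x=-3.286: |R|=0.20580 <1
  x=-3.084: |R|=0.11086 <1
  x=-2.262: |R|=0.08124 <1
  x=-1.914: |R|=0.06860 <1
  x=-4.552: |R|=1.22970 >1
  x=-4.407: |R|=1.07492 >1
So |R|<1 on (-4.3333, 0).

(-4.3333,0); λ=-1 ⇒ h* = (13/3)/1 = 4.3333.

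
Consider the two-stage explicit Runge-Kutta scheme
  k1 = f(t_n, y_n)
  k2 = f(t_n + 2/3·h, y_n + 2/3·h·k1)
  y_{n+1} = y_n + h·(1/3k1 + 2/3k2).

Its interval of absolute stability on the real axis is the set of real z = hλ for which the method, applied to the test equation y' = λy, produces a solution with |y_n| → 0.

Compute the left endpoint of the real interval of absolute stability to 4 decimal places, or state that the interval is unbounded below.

z* = -2.2500.

Set f=λy, z=hλ:
  k1=λy_n ⇒ h·k1=z·y_n;  k2=λ(1+2/3z)y_n ⇒ h·k2=z(1+2/3z)y_n
  y_{n+1}/y_n = 1 + 1/3z + 2/3z(1+2/3z) = 1 + z + 4/9z²
  Hence R(z) = 1 + z + 4/9z².

Need |R(x)|<1, x<0.
x=-0.46: |R|=0.6340
R=1: x+4/9x²=0 ⇒ x=−9/4=-2.2500; min R=1−1/(4·4/9)=0.4375>−1
Confirm numerically:
  x=-2.137: |R|=0.89268 <1
  x=-1.522: |R|=0.50755 <1
  x=-1.439: |R|=0.48132 <1
  x=-1.402: |R|=0.47160 <1
  x=-2.585: |R|=1.38488 >1
  x=-2.504: |R|=1.28267 >1
  x=-2.303: |R|=1.05425 >1
So |R|<1 on (-2.2500, 0).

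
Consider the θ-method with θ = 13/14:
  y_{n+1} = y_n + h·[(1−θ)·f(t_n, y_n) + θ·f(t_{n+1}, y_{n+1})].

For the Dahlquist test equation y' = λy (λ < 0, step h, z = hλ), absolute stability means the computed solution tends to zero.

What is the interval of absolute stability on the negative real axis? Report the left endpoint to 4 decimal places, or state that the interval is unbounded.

Test eqn y'=λy, z=hλ:
  y_{n+1} = y_n + z·[1/14·y_n + 13/14·y_{n+1}] ⇒ (1 − 13/14z)y_{n+1} = (1 + 1/14z)y_n
  ⇒ R(z) = (1 + 1/14z)/(1 − 13/14z).

Find x<0 with |R(x)|<1.
x=-1.77: |R|=0.3305
x=-2: |R|=0.3000
x=-10: |R|=0.0278
x=-100: |R|=0.0654
θ=13/14≥1/2 ⇒ |1+1/14x|<|1−13/14x| ∀x<0 ⇒ unbounded interval.

unbounded; (−∞, 0).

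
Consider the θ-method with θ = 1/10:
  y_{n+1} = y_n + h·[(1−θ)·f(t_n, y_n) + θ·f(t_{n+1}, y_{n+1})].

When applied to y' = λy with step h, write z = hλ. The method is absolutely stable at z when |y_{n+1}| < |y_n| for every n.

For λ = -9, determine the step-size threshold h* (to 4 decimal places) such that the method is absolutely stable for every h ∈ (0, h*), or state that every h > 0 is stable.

(-2.5000,0); λ=-9 ⇒ h* = (5/2)/9 = 0.2778.

With y'=λy (z=hλ):
  y_{n+1} = y_n + z·[9/10·y_n + 1/10·y_{n+1}] ⇒ (1 − 1/10z)y_{n+1} = (1 + 9/10z)y_n
  Hence R(z) = (1 + 9/10z)/(1 − 1/10z).

Find x<0 with |R(x)|<1.
x=-1.41: |R|=0.2358
R=−1: 1+9/10x = −1+1/10x ⇒ -4/5x=2 ⇒ x=2/(-4/5)=-2.5000
Confirm numerically:
  x=-2.181: |R|=0.79049 <1
  x=-2.149: |R|=0.76887 <1
  x=-2.049: |R|=0.70056 <1
  x=-1.299: |R|=0.14966 <1
  x=-2.833: |R|=1.20759 >1
  x=-2.706: |R|=1.12970 >1
  x=-2.539: |R|=1.02488 >1
Interval (-2.5000, 0).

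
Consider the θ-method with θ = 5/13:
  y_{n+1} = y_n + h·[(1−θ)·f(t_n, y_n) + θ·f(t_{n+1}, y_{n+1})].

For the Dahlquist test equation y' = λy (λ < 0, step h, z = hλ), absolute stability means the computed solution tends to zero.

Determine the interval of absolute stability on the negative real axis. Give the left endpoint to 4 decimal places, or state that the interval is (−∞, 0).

With y'=λy (z=hλ):
  y_{n+1} = y_n + z·[8/13·y_n + 5/13·y_{n+1}] ⇒ (1 − 5/13z)y_{n+1} = (1 + 8/13z)y_n
  R(z) = (1 + 8/13z)/(1 − 5/13z).

Boundary: |R(x)|=1, x<0.
x=-1.38: |R|=0.0985
R=−1: 1+8/13x = −1+5/13x ⇒ -3/13x=2 ⇒ x=2/(-3/13)=-8.6667
Confirm numerically:
  x=-6.278: |R|=0.83857 <1
  x=-5.112: |R|=0.72344 <1
  x=-4.621: |R|=0.66384 <1
  x=-9.101: |R|=1.02227 >1
  x=-8.922: |R|=1.01330 >1
  x=-8.834: |R|=1.00878 >1
So |R|<1 on (-8.6667, 0).

(-8.6667, 0).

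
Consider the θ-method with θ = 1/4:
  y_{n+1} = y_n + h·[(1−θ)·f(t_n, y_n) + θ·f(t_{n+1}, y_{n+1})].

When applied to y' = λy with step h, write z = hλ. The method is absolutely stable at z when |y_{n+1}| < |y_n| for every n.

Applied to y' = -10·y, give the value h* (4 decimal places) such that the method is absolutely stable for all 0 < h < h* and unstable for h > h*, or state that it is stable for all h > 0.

(-4.0000,0); λ=-10 ⇒ h* = (4)/10 = 0.4000.

With y'=λy (z=hλ):
  y_{n+1} = y_n + z·[3/4·y_n + 1/4·y_{n+1}] ⇒ (1 − 1/4z)y_{n+1} = (1 + 3/4z)y_n
  ⇒ R(z) = (1 + 3/4z)/(1 − 1/4z).

Solve |R(x)|<1 on ℝ⁻.
x=-1.67: |R|=0.1781
R=−1: 1+3/4x = −1+1/4x ⇒ -1/2x=2 ⇒ x=2/(-1/2)=-4.0000
Confirm numerically:
  x=-3.831: |R|=0.95684 <1
  x=-3.209: |R|=0.78055 <1
  x=-2.269: |R|=0.44776 <1
  x=-4.110: |R|=1.02713 >1
  x=-4.064: |R|=1.01587 >1
Interval (-4.0000, 0).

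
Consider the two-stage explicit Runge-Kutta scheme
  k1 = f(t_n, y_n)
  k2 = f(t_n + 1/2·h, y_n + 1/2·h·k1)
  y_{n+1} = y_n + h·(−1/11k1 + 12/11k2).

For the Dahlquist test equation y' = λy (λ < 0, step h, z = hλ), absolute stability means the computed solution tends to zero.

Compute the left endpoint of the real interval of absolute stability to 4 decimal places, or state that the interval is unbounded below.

On y'=λy, z=hλ:
  k1=λy_n ⇒ h·k1=z·y_n;  k2=λ(1+1/2z)y_n ⇒ h·k2=z(1+1/2z)y_n
  y_{n+1}/y_n = 1 − 1/11z + 12/11z(1+1/2z) = 1 + z + 6/11z²
  ⇒ R(z) = 1 + z + 6/11z².

Need |R(x)|<1, x<0.
x=-0.83: |R|=0.5458
R=1: x+6/11x²=0 ⇒ x=−11/6=-1.8333; min R=1−1/(4·6/11)=0.5417>−1
Confirm numerically:
  x=-1.561: |R|=0.76812 <1
  x=-1.249: |R|=0.60191 <1
  x=-0.841: |R|=0.54479 <1
  x=-2.084: |R|=1.28494 >1
  x=-1.902: |R|=1.07124 >1
Stable set (-1.8333, 0).

left endpoint -1.8333.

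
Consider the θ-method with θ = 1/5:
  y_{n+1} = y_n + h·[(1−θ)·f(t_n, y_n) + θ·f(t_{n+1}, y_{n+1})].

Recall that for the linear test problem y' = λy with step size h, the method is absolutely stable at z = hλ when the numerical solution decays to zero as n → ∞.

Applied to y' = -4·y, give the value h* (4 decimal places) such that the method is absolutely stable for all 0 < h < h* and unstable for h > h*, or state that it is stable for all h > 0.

(-3.3333,0); λ=-4 ⇒ h* = (10/3)/4 = 0.8333.

Set f=λy, z=hλ:
  y_{n+1} = y_n + z·[4/5·y_n + 1/5·y_{n+1}] ⇒ (1 − 1/5z)y_{n+1} = (1 + 4/5z)y_n
  Hence R(z) = (1 + 4/5z)/(1 − 1/5z).

Solve |R(x)|<1 on ℝ⁻.
x=-0.64: |R|=0.4326
R=−1: 1+4/5x = −1+1/5x ⇒ -3/5x=2 ⇒ x=2/(-3/5)=-3.3333
Confirm numerically:
  x=-2.408: |R|=0.62527 <1
  x=-2.274: |R|=0.56310 <1
  x=-1.850: |R|=0.35036 <1
  x=-3.816: |R|=1.16425 >1
  x=-3.771: |R|=1.14970 >1
  x=-3.358: |R|=1.00885 >1
Interval (-3.3333, 0).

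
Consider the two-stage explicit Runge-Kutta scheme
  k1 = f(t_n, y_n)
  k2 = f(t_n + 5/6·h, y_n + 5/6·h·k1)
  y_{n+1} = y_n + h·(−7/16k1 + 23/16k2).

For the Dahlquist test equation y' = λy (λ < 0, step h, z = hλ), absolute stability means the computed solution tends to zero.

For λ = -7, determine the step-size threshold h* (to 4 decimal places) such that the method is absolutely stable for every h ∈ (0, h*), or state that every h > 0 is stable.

(-0.8348,0); λ=-7 ⇒ h* = (96/115)/7 = 0.1193.

On y'=λy, z=hλ:
  k1=λy_n ⇒ h·k1=z·y_n;  k2=λ(1+5/6z)y_n ⇒ h·k2=z(1+5/6z)y_n
  y_{n+1}/y_n = 1 − 7/16z + 23/16z(1+5/6z) = 1 + z + 115/96z²
  ⇒ R(z) = 1 + z + 115/96z².

Boundary: |R(x)|=1, x<0.
x=-0.93: |R|=1.1061
R=1: x+115/96x²=0 ⇒ x=−96/115=-0.8348; min R=1−1/(4·115/96)=0.7913>−1
Confirm numerically:
  x=-0.714: |R|=0.89669 <1
  x=-0.468: |R|=0.79437 <1
  x=-0.387: |R|=0.79241 <1
  x=-0.372: |R|=0.79377 <1
  x=-1.387: |R|=1.91751 >1
  x=-0.869: |R|=1.03562 >1
  x=-0.856: |R|=1.02176 >1
Interval (-0.8348, 0).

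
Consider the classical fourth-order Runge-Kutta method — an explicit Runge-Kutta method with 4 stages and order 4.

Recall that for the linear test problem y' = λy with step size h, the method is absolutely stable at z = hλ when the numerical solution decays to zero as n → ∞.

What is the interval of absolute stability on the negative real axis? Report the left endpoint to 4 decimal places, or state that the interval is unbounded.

z∈(-2.7853,0).

On y'=λy, z=hλ:
  order 4, 4-stage ⇒ R(z)=1+z+z^2/2+z^3/6+z^4/24
  (e.g. R(-0.55)=0.57733, |R|=0.57733)

Boundary: |R(x)|=1, x<0.
x=-0.55: |R|=0.5773
|R(-2.38)|=0.5422 |R(-1.09)|=0.3470 |R(-1.06)|=0.3559
Bisect:
  x_lo=-3.6668 |R|=3.3716  x_hi=-0.3839 |R|=0.6812
  mid=-2.02539 |R|=0.34212 →hi
  mid=-2.84611 |R|=1.09563 →lo
  mid=-2.43575 |R|=0.58881 →hi
  mid=-2.64093 |R|=0.80329 →hi
  mid=-2.74352 |R|=0.93883 →hi
  mid=-2.79482 |R|=1.01445 →lo
  mid=-2.76917 |R|=0.97596 →hi
  mid=-2.78199 |R|=0.99503 →hi
  mid=-2.78840 |R|=1.00470 →lo
  mid=-2.78520 |R|=0.99986 →hi
  ...
  [-2.78540,-2.78520] ⇒ x*=-2.7853
Interval (-2.7853, 0).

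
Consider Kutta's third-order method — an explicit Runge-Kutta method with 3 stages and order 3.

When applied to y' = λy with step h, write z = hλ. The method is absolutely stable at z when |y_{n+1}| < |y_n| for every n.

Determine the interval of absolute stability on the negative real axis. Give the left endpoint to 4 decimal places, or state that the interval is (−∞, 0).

On y'=λy, z=hλ:
  order 3, 3-stage ⇒ R(z)=1+z+z^2/2+z^3/6
  (e.g. R(-0.99)=0.33833, |R|=0.33833)

Find x<0 with |R(x)|<1.
x=-0.99: |R|=0.3383
|R(-2.71)|=1.3550 |R(-1.28)|=0.1897 |R(-1.04)|=0.3133
Bisect:
  x_lo=-3.1869 |R|=2.5032  x_hi=-0.2110 |R|=0.8097
  mid=-1.69895 |R|=0.07305 →hi
  mid=-2.44292 |R|=0.88882 →hi
  mid=-2.81490 |R|=1.57046 →lo
  mid=-2.62891 |R|=1.20147 →lo
  mid=-2.53591 |R|=1.03850 →lo
  mid=-2.48942 |R|=0.96205 →hi
  mid=-2.51266 |R|=0.99987 →hi
  mid=-2.52429 |R|=1.01908 →lo
  ...
  [-2.51285,-2.51266] ⇒ x*=-2.5127
So |R|<1 on (-2.5127, 0).

(-2.5127, 0).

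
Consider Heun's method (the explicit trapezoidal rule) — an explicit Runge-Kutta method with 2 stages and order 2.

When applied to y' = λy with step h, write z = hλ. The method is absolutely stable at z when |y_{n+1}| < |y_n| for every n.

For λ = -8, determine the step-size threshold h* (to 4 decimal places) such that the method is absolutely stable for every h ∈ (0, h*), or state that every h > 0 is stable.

With y'=λy (z=hλ):
  order 2, 2-stage ⇒ R(z)=1+z+z^2/2
  (e.g. R(-1.22)=0.52420, |R|=0.52420)

Find x<0 with |R(x)|<1.
x=-1.22: |R|=0.5242
|R(-1.93)|=0.9325 |R(-1.37)|=0.5685 |R(-0.6)|=0.5800
Bisect:
  x_lo=-2.6035 |R|=1.7857  x_hi=-0.2288 |R|=0.7973
  mid=-1.41619 |R|=0.58661 →hi
  mid=-2.00987 |R|=1.00992 →lo
  mid=-1.71303 |R|=0.75421 →hi
  mid=-1.86145 |R|=0.87105 →hi
  mid=-1.93566 |R|=0.93773 →hi
  mid=-1.97276 |R|=0.97313 →hi
  mid=-1.99131 |R|=0.99135 →hi
  ...
  [-2.00001,-1.99987] ⇒ x*=-2.0000
Interval (-2.0000, 0).

(-2.0000,0); λ=-8 ⇒ h* = 0.2500.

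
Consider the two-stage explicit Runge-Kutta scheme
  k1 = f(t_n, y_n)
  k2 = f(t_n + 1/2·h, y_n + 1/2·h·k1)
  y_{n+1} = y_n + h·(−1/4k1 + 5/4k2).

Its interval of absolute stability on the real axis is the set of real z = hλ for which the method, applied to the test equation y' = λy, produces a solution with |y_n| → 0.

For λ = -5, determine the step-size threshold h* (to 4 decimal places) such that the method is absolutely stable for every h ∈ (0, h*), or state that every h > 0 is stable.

Test eqn y'=λy, z=hλ:
  k1=λy_n ⇒ h·k1=z·y_n;  k2=λ(1+1/2z)y_n ⇒ h·k2=z(1+1/2z)y_n
  y_{n+1}/y_n = 1 − 1/4z + 5/4z(1+1/2z) = 1 + z + 5/8z²
  ⇒ R(z) = 1 + z + 5/8z².

Need |R(x)|<1, x<0.
x=-1.23: |R|=0.7156
R=1: x+5/8x²=0 ⇒ x=−8/5=-1.6000; min R=1−1/(4·5/8)=0.6000>−1
Confirm numerically:
  x=-1.472: |R|=0.88224 <1
  x=-1.415: |R|=0.83639 <1
  x=-1.325: |R|=0.77227 <1
  x=-1.026: |R|=0.63192 <1
  x=-2.171: |R|=1.77478 >1
  x=-2.135: |R|=1.71389 >1
So |R|<1 on (-1.6000, 0).

(-1.6000,0); λ=-5 ⇒ h* = (8/5)/5 = 0.3200.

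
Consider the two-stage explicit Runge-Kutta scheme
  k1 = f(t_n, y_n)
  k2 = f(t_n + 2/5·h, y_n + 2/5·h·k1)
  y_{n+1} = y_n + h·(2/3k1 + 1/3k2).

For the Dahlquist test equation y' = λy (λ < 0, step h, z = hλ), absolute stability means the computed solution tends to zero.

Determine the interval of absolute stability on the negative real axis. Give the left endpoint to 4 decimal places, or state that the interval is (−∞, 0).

Set f=λy, z=hλ:
  k1=λy_n ⇒ h·k1=z·y_n;  k2=λ(1+2/5z)y_n ⇒ h·k2=z(1+2/5z)y_n
  y_{n+1}/y_n = 1 + 2/3z + 1/3z(1+2/5z) = 1 + z + 2/15z²
  so R(z) = 1 + z + 2/15z².

Boundary: |R(x)|=1, x<0.
x=-1.38: |R|=0.1261
R=1: x+2/15x²=0 ⇒ x=−15/2=-7.5000; min R=1−1/(4·2/15)=-0.8750>−1
Confirm numerically:
  x=-4.684: |R|=0.75869 <1
  x=-4.438: |R|=0.81189 <1
  x=-3.803: |R|=0.87463 <1
  x=-3.522: |R|=0.86807 <1
  x=-8.000: |R|=1.53333 >1
  x=-7.579: |R|=1.07983 >1
Stable set (-7.5000, 0).

(-7.5000, 0).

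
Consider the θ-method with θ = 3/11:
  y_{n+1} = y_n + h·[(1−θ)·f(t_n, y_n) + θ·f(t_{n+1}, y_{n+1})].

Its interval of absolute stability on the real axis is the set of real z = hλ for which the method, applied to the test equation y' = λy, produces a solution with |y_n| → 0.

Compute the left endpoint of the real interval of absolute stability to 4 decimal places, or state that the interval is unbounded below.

With y'=λy (z=hλ):
  y_{n+1} = y_n + z·[8/11·y_n + 3/11·y_{n+1}] ⇒ (1 − 3/11z)y_{n+1} = (1 + 8/11z)y_n
  R(z) = (1 + 8/11z)/(1 − 3/11z).

Solve |R(x)|<1 on ℝ⁻.
x=-1.64: |R|=0.1332
R=−1: 1+8/11x = −1+3/11x ⇒ -5/11x=2 ⇒ x=2/(-5/11)=-4.4000
Confirm numerically:
  x=-3.809: |R|=0.86824 <1
  x=-3.774: |R|=0.85978 <1
  x=-3.125: |R|=0.68712 <1
  x=-2.671: |R|=0.54531 <1
  x=-4.960: |R|=1.10819 >1
  x=-4.575: |R|=1.03539 >1
  x=-4.549: |R|=1.03023 >1
Stable set (-4.4000, 0).

left endpoint -4.4000.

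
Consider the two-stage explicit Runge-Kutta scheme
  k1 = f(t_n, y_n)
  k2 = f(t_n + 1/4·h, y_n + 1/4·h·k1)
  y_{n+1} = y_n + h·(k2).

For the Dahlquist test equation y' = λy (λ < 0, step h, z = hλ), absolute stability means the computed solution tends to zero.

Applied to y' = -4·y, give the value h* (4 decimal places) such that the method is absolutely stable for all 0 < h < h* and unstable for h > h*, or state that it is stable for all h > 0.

On y'=λy, z=hλ:
  k1=λy_n ⇒ h·k1=z·y_n;  k2=λ(1+1/4z)y_n ⇒ h·k2=z(1+1/4z)y_n
  y_{n+1}/y_n = 1 + z(1+1/4z) = 1 + z + 1/4z²
  R(z) = 1 + z + 1/4z².

Need |R(x)|<1, x<0.
x=-0.71: |R|=0.4160
R=1: x+1/4x²=0 ⇒ x=−4=-4.0000; min R=1−1/(4·1/4)=0.0000>−1
Confirm numerically:
  x=-3.387: |R|=0.48094 <1
  x=-2.971: |R|=0.23571 <1
  x=-2.767: |R|=0.14707 <1
  x=-2.067: |R|=0.00112 <1
  x=-4.186: |R|=1.19465 >1
  x=-4.128: |R|=1.13210 >1
Stable set (-4.0000, 0).

(-4.0000,0); λ=-4 ⇒ h* = (4)/4 = 1.0000.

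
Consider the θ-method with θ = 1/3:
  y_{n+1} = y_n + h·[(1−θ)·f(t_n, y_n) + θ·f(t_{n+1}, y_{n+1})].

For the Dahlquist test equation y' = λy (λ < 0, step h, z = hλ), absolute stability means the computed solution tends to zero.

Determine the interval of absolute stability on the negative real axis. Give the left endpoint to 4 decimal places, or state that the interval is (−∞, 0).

(-6.0000, 0).

With y'=λy (z=hλ):
  y_{n+1} = y_n + z·[2/3·y_n + 1/3·y_{n+1}] ⇒ (1 − 1/3z)y_{n+1} = (1 + 2/3z)y_n
  R(z) = (1 + 2/3z)/(1 − 1/3z).

Find x<0 with |R(x)|<1.
x=-0.71: |R|=0.4259
R=−1: 1+2/3x = −1+1/3x ⇒ -1/3x=2 ⇒ x=2/(-1/3)=-6.0000
Confirm numerically:
  x=-3.754: |R|=0.66746 <1
  x=-3.507: |R|=0.61687 <1
  x=-2.481: |R|=0.35796 <1
  x=-6.334: |R|=1.03578 >1
  x=-6.048: |R|=1.00531 >1
  x=-6.023: |R|=1.00255 >1
Interval (-6.0000, 0).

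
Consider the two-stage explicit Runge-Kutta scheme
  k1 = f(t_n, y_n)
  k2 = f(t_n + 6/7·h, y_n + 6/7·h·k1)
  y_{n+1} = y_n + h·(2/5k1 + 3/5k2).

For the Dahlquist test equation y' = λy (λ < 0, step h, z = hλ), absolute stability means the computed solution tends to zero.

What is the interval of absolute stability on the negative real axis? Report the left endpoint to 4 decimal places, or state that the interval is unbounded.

(-1.9444, 0).

With y'=λy (z=hλ):
  k1=λy_n ⇒ h·k1=z·y_n;  k2=λ(1+6/7z)y_n ⇒ h·k2=z(1+6/7z)y_n
  y_{n+1}/y_n = 1 + 2/5z + 3/5z(1+6/7z) = 1 + z + 18/35z²
  Hence R(z) = 1 + z + 18/35z².

Solve |R(x)|<1 on ℝ⁻.
x=-1.65: |R|=0.7501
R=1: x+18/35x²=0 ⇒ x=−35/18=-1.9444; min R=1−1/(4·18/35)=0.5139>−1
Confirm numerically:
  x=-1.557: |R|=0.68976 <1
  x=-1.029: |R|=0.51555 <1
  x=-0.972: |R|=0.51389 <1
  x=-2.469: |R|=1.66607 >1
  x=-2.259: |R|=1.36544 >1
Interval (-1.9444, 0).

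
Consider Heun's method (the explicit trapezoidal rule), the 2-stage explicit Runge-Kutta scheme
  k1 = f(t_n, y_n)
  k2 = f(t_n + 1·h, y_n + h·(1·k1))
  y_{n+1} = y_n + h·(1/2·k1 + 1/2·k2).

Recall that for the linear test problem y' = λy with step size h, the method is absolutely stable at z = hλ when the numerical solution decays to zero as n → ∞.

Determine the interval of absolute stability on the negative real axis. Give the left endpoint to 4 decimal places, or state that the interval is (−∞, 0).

z∈(-2.0000,0).

Set f=λy, z=hλ:
  order 2, 2-stage ⇒ R(z)=1+z+z^2/2
  (e.g. R(-0.65)=0.56125, |R|=0.56125)

Boundary: |R(x)|=1, x<0.
x=-0.65: |R|=0.5613
|R(-2.2)|=1.2200 |R(-2.07)|=1.0724 |R(-1.09)|=0.5040
Bisect:
  x_lo=-2.3702 |R|=1.4388  x_hi=-0.2575 |R|=0.7756
  mid=-1.31387 |R|=0.54926 →hi
  mid=-1.84205 |R|=0.85452 →hi
  mid=-2.10614 |R|=1.11177 →lo
  mid=-1.97409 |R|=0.97443 →hi
  mid=-2.04011 |R|=1.04092 →lo
  mid=-2.00710 |R|=1.00713 →lo
  mid=-1.99060 |R|=0.99064 →hi
  mid=-1.99885 |R|=0.99885 →hi
  ...
  [-2.00001,-1.99988] ⇒ x*=-2.0000
Stable set (-2.0000, 0).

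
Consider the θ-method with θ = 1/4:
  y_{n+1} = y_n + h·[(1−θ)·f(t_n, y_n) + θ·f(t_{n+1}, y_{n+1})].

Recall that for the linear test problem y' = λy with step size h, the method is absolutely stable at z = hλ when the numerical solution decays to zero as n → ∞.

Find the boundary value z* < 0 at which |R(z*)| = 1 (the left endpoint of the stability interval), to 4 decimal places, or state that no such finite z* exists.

On y'=λy, z=hλ:
  y_{n+1} = y_n + z·[3/4·y_n + 1/4·y_{n+1}] ⇒ (1 − 1/4z)y_{n+1} = (1 + 3/4z)y_n
  so R(z) = (1 + 3/4z)/(1 − 1/4z).

Solve |R(x)|<1 on ℝ⁻.
x=-0.69: |R|=0.4115
R=−1: 1+3/4x = −1+1/4x ⇒ -1/2x=2 ⇒ x=2/(-1/2)=-4.0000
Confirm numerically:
  x=-3.350: |R|=0.82313 <1
  x=-3.125: |R|=0.75439 <1
  x=-2.681: |R|=0.60515 <1
  x=-1.697: |R|=0.19150 <1
  x=-4.560: |R|=1.13084 >1
  x=-4.299: |R|=1.07206 >1
  x=-4.269: |R|=1.06506 >1
So |R|<1 on (-4.0000, 0).

z* = -4.0000.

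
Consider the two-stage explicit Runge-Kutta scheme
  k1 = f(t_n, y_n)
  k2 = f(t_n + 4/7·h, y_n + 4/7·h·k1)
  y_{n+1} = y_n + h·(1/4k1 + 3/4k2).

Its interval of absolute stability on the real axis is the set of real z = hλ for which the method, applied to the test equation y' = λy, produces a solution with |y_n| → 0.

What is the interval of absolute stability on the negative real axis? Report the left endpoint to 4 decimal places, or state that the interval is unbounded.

(-2.3333, 0).

On y'=λy, z=hλ:
  k1=λy_n ⇒ h·k1=z·y_n;  k2=λ(1+4/7z)y_n ⇒ h·k2=z(1+4/7z)y_n
  y_{n+1}/y_n = 1 + 1/4z + 3/4z(1+4/7z) = 1 + z + 3/7z²
  so R(z) = 1 + z + 3/7z².

Find x<0 with |R(x)|<1.
x=-1.37: |R|=0.4344
R=1: x+3/7x²=0 ⇒ x=−7/3=-2.3333; min R=1−1/(4·3/7)=0.4167>−1
Confirm numerically:
  x=-1.941: |R|=0.67363 <1
  x=-1.726: |R|=0.55075 <1
  x=-1.242: |R|=0.41910 <1
  x=-0.970: |R|=0.43324 <1
  x=-2.757: |R|=1.50059 >1
  x=-2.542: |R|=1.22733 >1
Stable set (-2.3333, 0).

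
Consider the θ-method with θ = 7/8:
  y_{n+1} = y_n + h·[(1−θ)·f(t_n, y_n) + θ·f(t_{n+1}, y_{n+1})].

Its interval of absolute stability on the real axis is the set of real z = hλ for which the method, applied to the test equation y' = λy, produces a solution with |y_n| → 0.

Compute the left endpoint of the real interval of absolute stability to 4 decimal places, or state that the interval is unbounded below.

With y'=λy (z=hλ):
  y_{n+1} = y_n + z·[1/8·y_n + 7/8·y_{n+1}] ⇒ (1 − 7/8z)y_{n+1} = (1 + 1/8z)y_n
  R(z) = (1 + 1/8z)/(1 − 7/8z).

Boundary: |R(x)|=1, x<0.
x=-0.49: |R|=0.6570
x=-2: |R|=0.2727
x=-10: |R|=0.0256
x=-100: |R|=0.1299
θ=7/8≥1/2 ⇒ |1+1/8x|<|1−7/8x| ∀x<0 ⇒ unbounded interval.

interval (−∞, 0).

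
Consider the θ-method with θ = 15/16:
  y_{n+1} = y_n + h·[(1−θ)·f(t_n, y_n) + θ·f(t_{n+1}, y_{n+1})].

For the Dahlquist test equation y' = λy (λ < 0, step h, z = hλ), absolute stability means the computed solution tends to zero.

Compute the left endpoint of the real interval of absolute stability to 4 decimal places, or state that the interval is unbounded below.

Test eqn y'=λy, z=hλ:
  y_{n+1} = y_n + z·[1/16·y_n + 15/16·y_{n+1}] ⇒ (1 − 15/16z)y_{n+1} = (1 + 1/16z)y_n
  ⇒ R(z) = (1 + 1/16z)/(1 − 15/16z).

Need |R(x)|<1, x<0.
x=-1.6: |R|=0.3600
x=-2: |R|=0.3043
x=-10: |R|=0.0361
x=-100: |R|=0.0554
θ=15/16≥1/2 ⇒ |1+1/16x|<|1−15/16x| ∀x<0 ⇒ interval (−∞,0).

unbounded; (−∞, 0).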